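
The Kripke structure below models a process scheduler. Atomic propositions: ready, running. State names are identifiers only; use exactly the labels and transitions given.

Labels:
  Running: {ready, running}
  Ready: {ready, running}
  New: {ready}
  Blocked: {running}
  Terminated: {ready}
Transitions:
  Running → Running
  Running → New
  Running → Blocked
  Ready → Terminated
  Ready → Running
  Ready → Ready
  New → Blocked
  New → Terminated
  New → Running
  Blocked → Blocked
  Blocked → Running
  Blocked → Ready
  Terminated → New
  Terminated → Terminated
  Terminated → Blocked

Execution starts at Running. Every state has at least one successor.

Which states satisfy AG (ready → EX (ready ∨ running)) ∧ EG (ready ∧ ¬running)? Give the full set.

{New, Terminated}

States satisfying ready → EX (ready ∨ running): {Running, Ready, New, Blocked, Terminated}.
States satisfying AG (ready → EX (ready ∨ running)): {Running, Ready, New, Blocked, Terminated}.
States satisfying ready ∧ ¬running: {New, Terminated}.
States satisfying EG (ready ∧ ¬running): {New, Terminated}.
States satisfying AG (ready → EX (ready ∨ running)) ∧ EG (ready ∧ ¬running): {New, Terminated}.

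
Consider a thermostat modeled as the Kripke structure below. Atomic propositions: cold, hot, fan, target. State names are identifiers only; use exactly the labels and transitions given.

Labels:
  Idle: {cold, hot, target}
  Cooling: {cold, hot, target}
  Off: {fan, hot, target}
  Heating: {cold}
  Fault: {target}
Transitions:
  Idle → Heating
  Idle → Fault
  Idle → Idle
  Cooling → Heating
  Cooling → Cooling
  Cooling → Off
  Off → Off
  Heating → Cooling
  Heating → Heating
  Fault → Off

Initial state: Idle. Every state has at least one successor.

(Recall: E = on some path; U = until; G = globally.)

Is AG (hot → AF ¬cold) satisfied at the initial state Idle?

Does not hold

States satisfying hot → AF ¬cold: {Off, Heating, Fault}.
States satisfying AG (hot → AF ¬cold): {Off, Fault}.
Cooling is reachable from Idle and violates hot → AF ¬cold, so AG fails at Idle.
Idle ∉ Sat(AG (hot → AF ¬cold)).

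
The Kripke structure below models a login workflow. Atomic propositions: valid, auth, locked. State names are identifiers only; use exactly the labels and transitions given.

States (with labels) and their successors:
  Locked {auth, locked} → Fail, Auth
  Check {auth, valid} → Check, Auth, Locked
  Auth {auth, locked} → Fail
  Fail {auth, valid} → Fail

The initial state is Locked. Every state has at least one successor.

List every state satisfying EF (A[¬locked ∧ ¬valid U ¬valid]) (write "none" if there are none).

States satisfying A[¬locked ∧ ¬valid U ¬valid]: {Locked, Auth}.
States satisfying EF (A[¬locked ∧ ¬valid U ¬valid]): {Locked, Check, Auth}.

{Locked, Check, Auth}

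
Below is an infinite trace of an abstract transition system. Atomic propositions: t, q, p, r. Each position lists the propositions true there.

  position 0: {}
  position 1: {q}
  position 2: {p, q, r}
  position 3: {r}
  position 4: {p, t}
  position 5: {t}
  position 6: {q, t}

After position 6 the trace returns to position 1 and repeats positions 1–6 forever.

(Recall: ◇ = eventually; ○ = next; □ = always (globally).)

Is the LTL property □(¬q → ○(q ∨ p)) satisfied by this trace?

¬q → ○(q ∨ p) must hold at every position from 0 onward. It fails at position 4, so □(¬q → ○(q ∨ p)) is false.
Positions where ¬q holds: 0, 3, 4, 5.
Check ○(q ∨ p) at each: 0→ok, 3→ok, 4→fails, 5→ok.

Violated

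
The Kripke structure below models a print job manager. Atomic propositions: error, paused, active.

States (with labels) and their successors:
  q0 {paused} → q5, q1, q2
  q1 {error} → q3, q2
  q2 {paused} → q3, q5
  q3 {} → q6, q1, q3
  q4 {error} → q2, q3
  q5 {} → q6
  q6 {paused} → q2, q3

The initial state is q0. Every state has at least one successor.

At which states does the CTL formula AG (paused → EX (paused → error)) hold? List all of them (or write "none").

{q0, q1, q2, q3, q4, q5, q6}

States satisfying paused → EX (paused → error): {q0, q1, q2, q3, q4, q5, q6}.
States satisfying AG (paused → EX (paused → error)): {q0, q1, q2, q3, q4, q5, q6}.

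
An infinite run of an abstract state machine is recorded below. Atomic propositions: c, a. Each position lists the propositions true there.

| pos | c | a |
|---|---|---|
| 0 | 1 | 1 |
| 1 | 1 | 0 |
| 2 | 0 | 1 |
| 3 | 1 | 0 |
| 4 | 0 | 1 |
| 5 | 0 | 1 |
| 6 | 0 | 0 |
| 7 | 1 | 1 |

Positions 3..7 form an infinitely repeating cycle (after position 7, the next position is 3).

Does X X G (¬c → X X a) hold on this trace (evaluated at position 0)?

No

The position after 0 is 1; X G (¬c → X X a) is false there.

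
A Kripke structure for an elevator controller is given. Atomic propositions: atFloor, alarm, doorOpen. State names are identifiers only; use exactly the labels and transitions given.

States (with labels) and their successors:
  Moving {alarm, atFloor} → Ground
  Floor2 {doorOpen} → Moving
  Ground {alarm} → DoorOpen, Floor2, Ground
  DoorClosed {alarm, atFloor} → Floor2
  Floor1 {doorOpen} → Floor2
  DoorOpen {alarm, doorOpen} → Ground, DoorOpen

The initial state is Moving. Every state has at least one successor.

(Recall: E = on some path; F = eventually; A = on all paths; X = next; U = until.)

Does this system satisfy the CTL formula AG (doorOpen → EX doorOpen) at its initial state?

States satisfying doorOpen → EX doorOpen: {Moving, Ground, DoorClosed, Floor1, DoorOpen}.
States satisfying AG (doorOpen → EX doorOpen): ∅.
Floor2 is reachable from Moving and violates doorOpen → EX doorOpen, so AG fails at Moving.
Moving ∉ Sat(AG (doorOpen → EX doorOpen)).

Does not hold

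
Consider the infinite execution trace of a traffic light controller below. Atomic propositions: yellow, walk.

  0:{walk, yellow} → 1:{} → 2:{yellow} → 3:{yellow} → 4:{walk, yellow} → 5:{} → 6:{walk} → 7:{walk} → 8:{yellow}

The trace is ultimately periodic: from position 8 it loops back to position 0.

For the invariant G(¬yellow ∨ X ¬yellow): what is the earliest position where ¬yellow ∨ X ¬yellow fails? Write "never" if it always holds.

Check ¬yellow ∨ X ¬yellow at each position in order: 0 ✓, 1 ✓.
At position 2 the labels are {yellow} and the next position 3 has {yellow}, so ¬yellow ∨ X ¬yellow is false there. This is the first violation.

2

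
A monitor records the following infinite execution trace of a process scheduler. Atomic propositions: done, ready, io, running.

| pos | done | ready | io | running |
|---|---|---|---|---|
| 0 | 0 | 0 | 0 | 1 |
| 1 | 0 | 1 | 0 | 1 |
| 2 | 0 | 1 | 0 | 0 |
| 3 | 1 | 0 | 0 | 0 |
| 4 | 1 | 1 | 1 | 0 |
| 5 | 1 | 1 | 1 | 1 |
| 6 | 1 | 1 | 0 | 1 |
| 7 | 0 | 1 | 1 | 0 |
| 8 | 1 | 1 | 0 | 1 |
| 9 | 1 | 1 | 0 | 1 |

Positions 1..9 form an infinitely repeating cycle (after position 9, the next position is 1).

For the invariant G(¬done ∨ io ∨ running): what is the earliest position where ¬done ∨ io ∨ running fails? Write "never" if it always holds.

3

Check ¬done ∨ io ∨ running at each position in order: 0 ✓, 1 ✓, 2 ✓.
At position 3 the labels are {done}, so ¬done ∨ io ∨ running is false there. This is the first violation.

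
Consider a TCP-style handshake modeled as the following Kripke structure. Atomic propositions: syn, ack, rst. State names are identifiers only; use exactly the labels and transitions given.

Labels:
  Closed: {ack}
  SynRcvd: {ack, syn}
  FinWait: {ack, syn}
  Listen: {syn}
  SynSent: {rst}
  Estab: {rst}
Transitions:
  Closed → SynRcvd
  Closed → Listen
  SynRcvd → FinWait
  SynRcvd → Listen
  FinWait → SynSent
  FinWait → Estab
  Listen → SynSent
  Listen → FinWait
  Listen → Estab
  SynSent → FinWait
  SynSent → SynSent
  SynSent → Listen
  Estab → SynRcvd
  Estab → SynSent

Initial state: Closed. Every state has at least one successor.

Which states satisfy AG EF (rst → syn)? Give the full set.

{Closed, SynRcvd, FinWait, Listen, SynSent, Estab}

States satisfying EF (rst → syn): {Closed, SynRcvd, FinWait, Listen, SynSent, Estab}.
States satisfying AG EF (rst → syn): {Closed, SynRcvd, FinWait, Listen, SynSent, Estab}.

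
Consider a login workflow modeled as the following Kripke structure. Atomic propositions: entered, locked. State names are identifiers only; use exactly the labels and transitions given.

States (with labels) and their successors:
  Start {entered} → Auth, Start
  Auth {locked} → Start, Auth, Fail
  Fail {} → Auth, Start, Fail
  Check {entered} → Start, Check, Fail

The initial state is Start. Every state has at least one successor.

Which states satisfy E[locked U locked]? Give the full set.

States satisfying locked: {Auth}.
States satisfying E[locked U locked]: {Auth}.

{Auth}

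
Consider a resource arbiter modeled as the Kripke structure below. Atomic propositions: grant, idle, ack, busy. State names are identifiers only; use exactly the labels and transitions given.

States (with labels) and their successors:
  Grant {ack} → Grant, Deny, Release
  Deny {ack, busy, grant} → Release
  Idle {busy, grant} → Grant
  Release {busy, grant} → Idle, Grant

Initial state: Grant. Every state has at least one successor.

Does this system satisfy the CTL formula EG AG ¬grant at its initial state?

Violated

States satisfying AG ¬grant: ∅.
States satisfying EG AG ¬grant: ∅.
No suitable path/successor from Grant witnesses the formula.
Grant ∉ Sat(EG AG ¬grant).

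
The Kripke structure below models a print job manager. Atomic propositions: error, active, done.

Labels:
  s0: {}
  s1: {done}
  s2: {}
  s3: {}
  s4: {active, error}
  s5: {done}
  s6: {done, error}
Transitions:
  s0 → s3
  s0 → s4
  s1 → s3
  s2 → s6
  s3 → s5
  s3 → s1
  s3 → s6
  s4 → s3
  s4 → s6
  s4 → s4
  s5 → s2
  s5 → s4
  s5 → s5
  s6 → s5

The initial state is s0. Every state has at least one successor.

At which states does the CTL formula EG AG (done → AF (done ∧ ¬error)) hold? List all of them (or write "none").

States satisfying AG (done → AF (done ∧ ¬error)): {s0, s1, s2, s3, s4, s5, s6}.
States satisfying EG AG (done → AF (done ∧ ¬error)): {s0, s1, s2, s3, s4, s5, s6}.

{s0, s1, s2, s3, s4, s5, s6}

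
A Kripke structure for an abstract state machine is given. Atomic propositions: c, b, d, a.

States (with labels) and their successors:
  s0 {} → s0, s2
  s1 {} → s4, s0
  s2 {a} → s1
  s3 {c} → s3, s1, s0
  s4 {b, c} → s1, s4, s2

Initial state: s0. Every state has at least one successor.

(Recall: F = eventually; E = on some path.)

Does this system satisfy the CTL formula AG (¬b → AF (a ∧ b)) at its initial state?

States satisfying ¬b → AF (a ∧ b): {s4}.
States satisfying AG (¬b → AF (a ∧ b)): ∅.
s0 is reachable from s0 and violates ¬b → AF (a ∧ b), so AG fails at s0.
s0 ∉ Sat(AG (¬b → AF (a ∧ b))).

Does not hold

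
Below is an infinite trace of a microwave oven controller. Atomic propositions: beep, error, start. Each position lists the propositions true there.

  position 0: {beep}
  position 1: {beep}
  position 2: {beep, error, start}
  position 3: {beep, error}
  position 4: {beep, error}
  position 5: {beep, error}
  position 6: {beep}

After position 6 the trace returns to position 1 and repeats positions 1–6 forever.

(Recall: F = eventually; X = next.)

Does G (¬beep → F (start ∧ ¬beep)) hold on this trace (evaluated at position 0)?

Satisfied

¬beep → F (start ∧ ¬beep) holds at every position 0..6, and those are all positions ever visited, so G (¬beep → F (start ∧ ¬beep)) holds.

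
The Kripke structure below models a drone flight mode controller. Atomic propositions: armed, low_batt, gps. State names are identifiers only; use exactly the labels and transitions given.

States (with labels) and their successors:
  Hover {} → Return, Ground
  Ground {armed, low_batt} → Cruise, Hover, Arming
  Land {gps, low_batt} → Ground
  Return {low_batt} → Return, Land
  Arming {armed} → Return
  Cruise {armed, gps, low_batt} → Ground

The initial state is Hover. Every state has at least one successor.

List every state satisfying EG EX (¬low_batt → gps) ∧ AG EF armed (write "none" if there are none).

{Hover, Ground, Land, Return, Arming, Cruise}

States satisfying EX (¬low_batt → gps): {Hover, Ground, Land, Return, Arming, Cruise}.
States satisfying EG EX (¬low_batt → gps): {Hover, Ground, Land, Return, Arming, Cruise}.
States satisfying EF armed: {Hover, Ground, Land, Return, Arming, Cruise}.
States satisfying AG EF armed: {Hover, Ground, Land, Return, Arming, Cruise}.
States satisfying EG EX (¬low_batt → gps) ∧ AG EF armed: {Hover, Ground, Land, Return, Arming, Cruise}.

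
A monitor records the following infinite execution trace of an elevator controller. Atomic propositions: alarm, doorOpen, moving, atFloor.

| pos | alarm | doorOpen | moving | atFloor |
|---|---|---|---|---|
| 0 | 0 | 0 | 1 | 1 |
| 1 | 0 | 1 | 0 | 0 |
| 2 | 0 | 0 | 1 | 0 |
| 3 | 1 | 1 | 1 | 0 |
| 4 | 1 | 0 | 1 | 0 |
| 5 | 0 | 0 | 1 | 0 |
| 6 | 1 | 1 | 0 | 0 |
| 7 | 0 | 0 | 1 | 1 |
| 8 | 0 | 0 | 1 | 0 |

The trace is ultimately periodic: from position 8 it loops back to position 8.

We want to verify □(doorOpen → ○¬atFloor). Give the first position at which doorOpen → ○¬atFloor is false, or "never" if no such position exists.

6

Check doorOpen → ○¬atFloor at each position in order: 0 ✓, 1 ✓, 2 ✓, 3 ✓, 4 ✓, 5 ✓.
At position 6 the labels are {alarm, doorOpen} and the next position 7 has {atFloor, moving}, so doorOpen → ○¬atFloor is false there. This is the first violation.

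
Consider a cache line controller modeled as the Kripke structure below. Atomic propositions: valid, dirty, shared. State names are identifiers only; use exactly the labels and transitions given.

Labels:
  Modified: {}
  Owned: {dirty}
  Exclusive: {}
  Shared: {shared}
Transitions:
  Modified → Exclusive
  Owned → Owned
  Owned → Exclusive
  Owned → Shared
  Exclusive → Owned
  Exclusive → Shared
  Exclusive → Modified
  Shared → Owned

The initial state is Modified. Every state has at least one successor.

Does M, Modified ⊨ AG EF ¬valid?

States satisfying EF ¬valid: {Modified, Owned, Exclusive, Shared}.
States satisfying AG EF ¬valid: {Modified, Owned, Exclusive, Shared}.
Every state reachable from Modified satisfies EF ¬valid.
Modified ∈ Sat(AG EF ¬valid).

Satisfied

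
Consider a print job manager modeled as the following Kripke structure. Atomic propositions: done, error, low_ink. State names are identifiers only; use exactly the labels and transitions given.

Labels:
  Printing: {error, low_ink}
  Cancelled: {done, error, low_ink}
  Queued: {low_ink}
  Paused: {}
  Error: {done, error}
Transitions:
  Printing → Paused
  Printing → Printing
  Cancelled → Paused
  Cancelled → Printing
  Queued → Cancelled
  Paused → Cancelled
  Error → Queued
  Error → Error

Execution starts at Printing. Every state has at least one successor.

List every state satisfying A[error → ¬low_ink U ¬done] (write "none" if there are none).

{Printing, Queued, Paused}

States satisfying error → ¬low_ink: {Queued, Paused, Error}.
States satisfying ¬done: {Printing, Queued, Paused}.
States satisfying A[error → ¬low_ink U ¬done]: {Printing, Queued, Paused}.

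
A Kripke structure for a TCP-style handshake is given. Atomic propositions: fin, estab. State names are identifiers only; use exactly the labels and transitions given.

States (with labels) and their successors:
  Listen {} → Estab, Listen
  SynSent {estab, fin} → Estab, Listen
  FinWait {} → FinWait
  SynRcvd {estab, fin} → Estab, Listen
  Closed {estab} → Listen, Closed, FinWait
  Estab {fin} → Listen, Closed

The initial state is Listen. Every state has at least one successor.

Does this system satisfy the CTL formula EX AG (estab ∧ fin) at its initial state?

Violated

States satisfying AG (estab ∧ fin): ∅.
States satisfying EX AG (estab ∧ fin): ∅.
No suitable path/successor from Listen witnesses the formula.
Listen ∉ Sat(EX AG (estab ∧ fin)).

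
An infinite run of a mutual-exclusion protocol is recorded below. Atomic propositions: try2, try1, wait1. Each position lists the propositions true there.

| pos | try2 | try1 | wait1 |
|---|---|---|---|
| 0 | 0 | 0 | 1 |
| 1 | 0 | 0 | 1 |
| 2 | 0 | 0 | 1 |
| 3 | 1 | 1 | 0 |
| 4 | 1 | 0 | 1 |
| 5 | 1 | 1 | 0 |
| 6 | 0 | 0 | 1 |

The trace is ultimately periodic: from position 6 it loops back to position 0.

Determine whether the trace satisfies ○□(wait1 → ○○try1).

The position after 0 is 1; □(wait1 → ○○try1) is false there.

Violated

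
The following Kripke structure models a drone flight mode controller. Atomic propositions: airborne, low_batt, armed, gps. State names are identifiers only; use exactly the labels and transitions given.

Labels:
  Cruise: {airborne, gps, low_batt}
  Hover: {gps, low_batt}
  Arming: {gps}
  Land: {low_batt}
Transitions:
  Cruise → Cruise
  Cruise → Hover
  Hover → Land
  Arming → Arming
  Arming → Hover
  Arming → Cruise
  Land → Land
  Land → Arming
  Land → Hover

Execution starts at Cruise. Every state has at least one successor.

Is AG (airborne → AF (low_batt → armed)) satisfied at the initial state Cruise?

Violated

States satisfying airborne → AF (low_batt → armed): {Hover, Arming, Land}.
States satisfying AG (airborne → AF (low_batt → armed)): ∅.
Cruise is reachable from Cruise and violates airborne → AF (low_batt → armed), so AG fails at Cruise.
Cruise ∉ Sat(AG (airborne → AF (low_batt → armed))).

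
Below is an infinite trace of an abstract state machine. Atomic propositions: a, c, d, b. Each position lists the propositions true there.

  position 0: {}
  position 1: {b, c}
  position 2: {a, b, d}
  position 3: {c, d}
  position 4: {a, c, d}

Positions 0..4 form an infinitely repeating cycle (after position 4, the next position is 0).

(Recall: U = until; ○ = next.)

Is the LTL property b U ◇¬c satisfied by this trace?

Holds

Walking from position 0: ◇¬c first holds at position 0, and b holds at every earlier position along the way, so b U ◇¬c holds.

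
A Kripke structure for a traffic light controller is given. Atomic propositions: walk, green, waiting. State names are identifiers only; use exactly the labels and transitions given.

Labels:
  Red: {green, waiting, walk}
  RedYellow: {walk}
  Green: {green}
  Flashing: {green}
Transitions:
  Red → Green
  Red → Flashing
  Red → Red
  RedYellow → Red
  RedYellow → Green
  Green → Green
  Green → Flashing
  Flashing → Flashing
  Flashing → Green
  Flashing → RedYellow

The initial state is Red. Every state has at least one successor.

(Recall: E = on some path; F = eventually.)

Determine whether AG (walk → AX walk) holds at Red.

No

States satisfying walk → AX walk: {Green, Flashing}.
States satisfying AG (walk → AX walk): ∅.
Red is reachable from Red and violates walk → AX walk, so AG fails at Red.
Red ∉ Sat(AG (walk → AX walk)).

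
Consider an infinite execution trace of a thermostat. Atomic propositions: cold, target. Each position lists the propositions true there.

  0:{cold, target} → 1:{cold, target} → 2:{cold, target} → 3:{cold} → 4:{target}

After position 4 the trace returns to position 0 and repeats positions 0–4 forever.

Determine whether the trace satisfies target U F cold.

Walking from position 0: F cold first holds at position 0, and target holds at every earlier position along the way, so target U F cold holds.

Yes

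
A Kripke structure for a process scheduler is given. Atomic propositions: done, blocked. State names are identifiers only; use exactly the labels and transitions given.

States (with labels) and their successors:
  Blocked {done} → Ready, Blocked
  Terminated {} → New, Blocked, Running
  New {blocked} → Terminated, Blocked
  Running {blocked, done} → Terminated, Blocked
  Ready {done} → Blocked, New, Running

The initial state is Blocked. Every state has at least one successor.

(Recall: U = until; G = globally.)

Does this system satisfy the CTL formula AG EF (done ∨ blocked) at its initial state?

Satisfied

States satisfying EF (done ∨ blocked): {Blocked, Terminated, New, Running, Ready}.
States satisfying AG EF (done ∨ blocked): {Blocked, Terminated, New, Running, Ready}.
Every state reachable from Blocked satisfies EF (done ∨ blocked).
Blocked ∈ Sat(AG EF (done ∨ blocked)).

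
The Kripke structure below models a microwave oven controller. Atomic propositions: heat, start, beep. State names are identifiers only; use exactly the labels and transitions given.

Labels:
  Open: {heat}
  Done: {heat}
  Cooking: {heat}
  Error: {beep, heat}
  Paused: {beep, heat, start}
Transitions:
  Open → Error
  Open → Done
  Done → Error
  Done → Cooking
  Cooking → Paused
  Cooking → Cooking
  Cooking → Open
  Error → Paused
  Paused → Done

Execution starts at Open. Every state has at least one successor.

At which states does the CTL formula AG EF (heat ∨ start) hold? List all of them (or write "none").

States satisfying EF (heat ∨ start): {Open, Done, Cooking, Error, Paused}.
States satisfying AG EF (heat ∨ start): {Open, Done, Cooking, Error, Paused}.

{Open, Done, Cooking, Error, Paused}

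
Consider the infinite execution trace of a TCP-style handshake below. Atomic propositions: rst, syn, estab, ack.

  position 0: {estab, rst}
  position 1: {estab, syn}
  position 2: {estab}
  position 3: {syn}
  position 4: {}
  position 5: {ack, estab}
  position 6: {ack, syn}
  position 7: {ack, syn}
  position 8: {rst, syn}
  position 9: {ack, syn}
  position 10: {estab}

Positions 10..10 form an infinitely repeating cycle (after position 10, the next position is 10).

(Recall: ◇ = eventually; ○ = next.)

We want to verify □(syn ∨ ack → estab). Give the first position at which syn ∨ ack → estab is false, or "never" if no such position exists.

3

Check syn ∨ ack → estab at each position in order: 0 ✓, 1 ✓, 2 ✓.
At position 3 the labels are {syn}, so syn ∨ ack → estab is false there. This is the first violation.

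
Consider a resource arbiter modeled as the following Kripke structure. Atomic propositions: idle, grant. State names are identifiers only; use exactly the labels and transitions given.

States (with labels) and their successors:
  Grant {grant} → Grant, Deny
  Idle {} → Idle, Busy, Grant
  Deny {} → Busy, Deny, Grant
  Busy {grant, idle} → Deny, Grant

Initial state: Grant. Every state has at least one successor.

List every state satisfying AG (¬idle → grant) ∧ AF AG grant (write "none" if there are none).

none

States satisfying ¬idle → grant: {Grant, Busy}.
States satisfying AG (¬idle → grant): ∅.
States satisfying AG grant: ∅.
States satisfying AF AG grant: ∅.
States satisfying AG (¬idle → grant) ∧ AF AG grant: ∅.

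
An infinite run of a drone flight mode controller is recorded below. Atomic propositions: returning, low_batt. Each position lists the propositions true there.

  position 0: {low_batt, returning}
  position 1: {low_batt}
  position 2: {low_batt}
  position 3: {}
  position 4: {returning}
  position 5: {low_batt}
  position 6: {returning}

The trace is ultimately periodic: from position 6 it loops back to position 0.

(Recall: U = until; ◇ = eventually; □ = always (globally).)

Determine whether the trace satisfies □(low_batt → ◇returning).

Yes

low_batt → ◇returning holds at every position 0..6, and those are all positions ever visited, so □(low_batt → ◇returning) holds.
Positions where low_batt holds: 0, 1, 2, 5.
Check ◇returning at each: 0→ok, 1→ok, 2→ok, 5→ok.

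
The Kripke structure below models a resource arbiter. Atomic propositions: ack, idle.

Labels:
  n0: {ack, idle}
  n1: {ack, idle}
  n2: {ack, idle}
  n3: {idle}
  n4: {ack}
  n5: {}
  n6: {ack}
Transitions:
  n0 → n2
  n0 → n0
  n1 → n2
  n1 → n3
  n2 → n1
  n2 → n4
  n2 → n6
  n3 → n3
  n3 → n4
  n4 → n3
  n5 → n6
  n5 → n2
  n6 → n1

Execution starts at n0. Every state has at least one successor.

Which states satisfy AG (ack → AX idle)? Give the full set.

{n3, n4}

States satisfying ack → AX idle: {n0, n1, n3, n4, n5, n6}.
States satisfying AG (ack → AX idle): {n3, n4}.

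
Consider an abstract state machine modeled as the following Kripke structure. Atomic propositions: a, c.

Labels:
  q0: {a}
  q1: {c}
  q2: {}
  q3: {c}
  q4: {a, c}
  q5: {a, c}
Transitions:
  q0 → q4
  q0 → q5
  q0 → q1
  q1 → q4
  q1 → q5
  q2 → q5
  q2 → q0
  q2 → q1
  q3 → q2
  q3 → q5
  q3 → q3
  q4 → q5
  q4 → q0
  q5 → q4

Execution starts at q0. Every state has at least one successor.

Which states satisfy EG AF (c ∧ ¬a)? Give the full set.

{q3}

States satisfying AF (c ∧ ¬a): {q1, q3}.
States satisfying EG AF (c ∧ ¬a): {q3}.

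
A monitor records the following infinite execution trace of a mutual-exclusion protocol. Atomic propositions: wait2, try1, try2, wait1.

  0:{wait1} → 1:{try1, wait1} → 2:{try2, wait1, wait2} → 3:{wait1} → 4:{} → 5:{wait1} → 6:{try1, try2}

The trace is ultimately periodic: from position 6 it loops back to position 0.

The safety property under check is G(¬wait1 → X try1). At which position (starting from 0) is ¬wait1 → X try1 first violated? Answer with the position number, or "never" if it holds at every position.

Check ¬wait1 → X try1 at each position in order: 0 ✓, 1 ✓, 2 ✓, 3 ✓.
At position 4 the labels are {} and the next position 5 has {wait1}, so ¬wait1 → X try1 is false there. This is the first violation.

4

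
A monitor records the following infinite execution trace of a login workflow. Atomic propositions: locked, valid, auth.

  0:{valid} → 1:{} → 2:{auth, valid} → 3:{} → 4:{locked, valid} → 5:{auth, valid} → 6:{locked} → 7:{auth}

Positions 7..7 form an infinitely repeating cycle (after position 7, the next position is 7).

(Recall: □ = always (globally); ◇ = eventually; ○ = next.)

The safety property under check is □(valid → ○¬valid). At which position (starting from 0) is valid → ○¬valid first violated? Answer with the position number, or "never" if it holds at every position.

Check valid → ○¬valid at each position in order: 0 ✓, 1 ✓, 2 ✓, 3 ✓.
At position 4 the labels are {locked, valid} and the next position 5 has {auth, valid}, so valid → ○¬valid is false there. This is the first violation.

4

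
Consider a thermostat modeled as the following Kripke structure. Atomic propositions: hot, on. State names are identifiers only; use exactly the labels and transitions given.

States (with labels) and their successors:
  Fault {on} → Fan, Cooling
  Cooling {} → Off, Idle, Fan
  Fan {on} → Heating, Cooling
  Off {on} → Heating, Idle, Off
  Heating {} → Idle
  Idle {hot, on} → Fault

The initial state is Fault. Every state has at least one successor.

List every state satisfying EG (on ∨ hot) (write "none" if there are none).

{Off}

States satisfying on ∨ hot: {Fault, Fan, Off, Idle}.
States satisfying EG (on ∨ hot): {Off}.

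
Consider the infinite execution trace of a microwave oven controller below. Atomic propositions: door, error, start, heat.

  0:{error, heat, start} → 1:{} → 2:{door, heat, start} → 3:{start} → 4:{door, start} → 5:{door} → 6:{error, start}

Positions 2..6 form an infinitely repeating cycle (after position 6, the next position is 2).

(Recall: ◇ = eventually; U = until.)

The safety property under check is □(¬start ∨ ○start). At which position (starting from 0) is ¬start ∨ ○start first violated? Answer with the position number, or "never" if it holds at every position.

At position 0 the labels are {error, heat, start} and the next position 1 has {}, so ¬start ∨ ○start is false there. This is the first violation.

0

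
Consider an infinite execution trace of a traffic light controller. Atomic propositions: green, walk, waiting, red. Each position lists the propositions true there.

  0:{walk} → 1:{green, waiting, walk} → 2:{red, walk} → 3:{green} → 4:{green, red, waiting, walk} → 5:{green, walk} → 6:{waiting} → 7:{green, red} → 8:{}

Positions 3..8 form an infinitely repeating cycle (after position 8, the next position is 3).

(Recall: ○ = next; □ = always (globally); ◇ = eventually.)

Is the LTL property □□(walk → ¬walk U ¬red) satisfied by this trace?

Violated

□(walk → ¬walk U ¬red) must hold at every position from 0 onward. It fails at position 0, so □□(walk → ¬walk U ¬red) is false.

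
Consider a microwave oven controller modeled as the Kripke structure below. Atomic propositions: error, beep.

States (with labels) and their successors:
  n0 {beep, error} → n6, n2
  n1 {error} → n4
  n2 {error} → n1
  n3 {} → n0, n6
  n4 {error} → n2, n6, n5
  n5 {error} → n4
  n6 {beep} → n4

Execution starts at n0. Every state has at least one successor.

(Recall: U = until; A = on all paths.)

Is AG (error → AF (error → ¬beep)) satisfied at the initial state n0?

Holds

States satisfying error → AF (error → ¬beep): {n0, n1, n2, n3, n4, n5, n6}.
States satisfying AG (error → AF (error → ¬beep)): {n0, n1, n2, n3, n4, n5, n6}.
Every state reachable from n0 satisfies error → AF (error → ¬beep).
n0 ∈ Sat(AG (error → AF (error → ¬beep))).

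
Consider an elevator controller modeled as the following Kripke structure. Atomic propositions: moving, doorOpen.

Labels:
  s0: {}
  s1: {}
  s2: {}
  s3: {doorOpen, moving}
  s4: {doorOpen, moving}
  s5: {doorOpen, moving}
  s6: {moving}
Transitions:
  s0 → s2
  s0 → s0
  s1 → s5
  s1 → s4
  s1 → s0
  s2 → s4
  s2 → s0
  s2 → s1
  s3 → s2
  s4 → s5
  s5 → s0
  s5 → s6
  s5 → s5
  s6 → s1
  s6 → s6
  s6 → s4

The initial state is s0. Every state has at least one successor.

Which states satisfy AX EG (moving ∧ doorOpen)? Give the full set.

States satisfying EG (moving ∧ doorOpen): {s4, s5}.
States satisfying AX EG (moving ∧ doorOpen): {s4}.

{s4}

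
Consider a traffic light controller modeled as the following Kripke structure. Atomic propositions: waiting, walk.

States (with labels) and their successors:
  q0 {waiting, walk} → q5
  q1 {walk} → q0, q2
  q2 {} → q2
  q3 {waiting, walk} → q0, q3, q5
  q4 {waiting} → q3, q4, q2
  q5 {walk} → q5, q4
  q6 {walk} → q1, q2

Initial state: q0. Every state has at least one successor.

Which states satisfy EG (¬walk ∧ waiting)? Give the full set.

States satisfying ¬walk ∧ waiting: {q4}.
States satisfying EG (¬walk ∧ waiting): {q4}.

{q4}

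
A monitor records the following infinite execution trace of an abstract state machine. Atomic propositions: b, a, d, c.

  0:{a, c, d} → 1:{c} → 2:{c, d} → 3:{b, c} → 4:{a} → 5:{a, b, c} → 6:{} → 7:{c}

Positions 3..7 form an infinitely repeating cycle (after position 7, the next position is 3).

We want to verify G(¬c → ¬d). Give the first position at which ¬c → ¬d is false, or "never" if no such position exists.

never

¬c → ¬d holds at every position 0..7, and those are all the positions the trace ever visits, so the invariant G(¬c → ¬d) is never violated.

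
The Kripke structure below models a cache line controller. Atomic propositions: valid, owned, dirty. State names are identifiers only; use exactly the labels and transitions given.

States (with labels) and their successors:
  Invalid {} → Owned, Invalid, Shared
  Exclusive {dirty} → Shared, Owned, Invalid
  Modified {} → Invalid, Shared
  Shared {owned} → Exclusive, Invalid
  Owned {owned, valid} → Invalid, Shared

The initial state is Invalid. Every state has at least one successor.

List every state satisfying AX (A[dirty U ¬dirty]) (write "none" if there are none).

States satisfying A[dirty U ¬dirty]: {Invalid, Exclusive, Modified, Shared, Owned}.
States satisfying AX (A[dirty U ¬dirty]): {Invalid, Exclusive, Modified, Shared, Owned}.

{Invalid, Exclusive, Modified, Shared, Owned}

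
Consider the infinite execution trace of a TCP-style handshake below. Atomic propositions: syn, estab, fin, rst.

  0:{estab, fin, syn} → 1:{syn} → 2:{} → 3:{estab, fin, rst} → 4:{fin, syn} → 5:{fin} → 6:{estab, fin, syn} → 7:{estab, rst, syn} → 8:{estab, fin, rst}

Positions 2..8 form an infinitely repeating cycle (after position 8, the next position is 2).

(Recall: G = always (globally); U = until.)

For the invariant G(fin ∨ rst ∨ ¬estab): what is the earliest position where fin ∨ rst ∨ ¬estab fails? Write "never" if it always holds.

fin ∨ rst ∨ ¬estab holds at every position 0..8, and those are all the positions the trace ever visits, so the invariant G(fin ∨ rst ∨ ¬estab) is never violated.

never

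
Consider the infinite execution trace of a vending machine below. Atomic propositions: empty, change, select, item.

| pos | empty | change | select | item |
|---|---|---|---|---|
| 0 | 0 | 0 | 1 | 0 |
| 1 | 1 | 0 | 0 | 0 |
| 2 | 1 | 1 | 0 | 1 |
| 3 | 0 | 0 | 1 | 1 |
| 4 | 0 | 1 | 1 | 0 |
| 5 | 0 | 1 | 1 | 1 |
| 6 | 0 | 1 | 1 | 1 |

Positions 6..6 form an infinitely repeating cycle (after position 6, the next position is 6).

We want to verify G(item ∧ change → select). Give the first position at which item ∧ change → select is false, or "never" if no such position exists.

Check item ∧ change → select at each position in order: 0 ✓, 1 ✓.
At position 2 the labels are {change, empty, item}, so item ∧ change → select is false there. This is the first violation.

2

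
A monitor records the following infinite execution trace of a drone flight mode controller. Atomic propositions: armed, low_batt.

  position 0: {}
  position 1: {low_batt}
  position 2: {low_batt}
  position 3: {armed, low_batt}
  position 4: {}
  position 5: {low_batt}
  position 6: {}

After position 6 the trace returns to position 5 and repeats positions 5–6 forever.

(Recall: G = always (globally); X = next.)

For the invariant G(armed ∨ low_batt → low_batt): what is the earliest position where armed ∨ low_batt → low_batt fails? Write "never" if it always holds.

never

armed ∨ low_batt → low_batt holds at every position 0..6, and those are all the positions the trace ever visits, so the invariant G(armed ∨ low_batt → low_batt) is never violated.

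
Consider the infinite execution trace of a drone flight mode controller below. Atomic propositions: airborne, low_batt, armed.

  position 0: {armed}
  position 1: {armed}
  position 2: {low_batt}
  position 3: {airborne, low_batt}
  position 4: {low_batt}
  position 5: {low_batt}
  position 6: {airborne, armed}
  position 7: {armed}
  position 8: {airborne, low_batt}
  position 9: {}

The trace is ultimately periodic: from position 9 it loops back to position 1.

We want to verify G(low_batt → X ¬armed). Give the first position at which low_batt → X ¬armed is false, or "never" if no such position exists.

5

Check low_batt → X ¬armed at each position in order: 0 ✓, 1 ✓, 2 ✓, 3 ✓, 4 ✓.
At position 5 the labels are {low_batt} and the next position 6 has {airborne, armed}, so low_batt → X ¬armed is false there. This is the first violation.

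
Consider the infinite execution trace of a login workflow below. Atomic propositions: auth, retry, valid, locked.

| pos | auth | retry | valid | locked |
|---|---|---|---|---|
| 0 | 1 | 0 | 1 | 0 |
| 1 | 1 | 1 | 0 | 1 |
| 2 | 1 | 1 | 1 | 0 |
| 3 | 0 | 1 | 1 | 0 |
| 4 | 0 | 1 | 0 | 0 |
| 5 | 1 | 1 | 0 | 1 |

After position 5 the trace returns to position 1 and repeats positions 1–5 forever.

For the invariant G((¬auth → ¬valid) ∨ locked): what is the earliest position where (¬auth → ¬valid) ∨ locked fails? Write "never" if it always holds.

3

Check (¬auth → ¬valid) ∨ locked at each position in order: 0 ✓, 1 ✓, 2 ✓.
At position 3 the labels are {retry, valid}, so (¬auth → ¬valid) ∨ locked is false there. This is the first violation.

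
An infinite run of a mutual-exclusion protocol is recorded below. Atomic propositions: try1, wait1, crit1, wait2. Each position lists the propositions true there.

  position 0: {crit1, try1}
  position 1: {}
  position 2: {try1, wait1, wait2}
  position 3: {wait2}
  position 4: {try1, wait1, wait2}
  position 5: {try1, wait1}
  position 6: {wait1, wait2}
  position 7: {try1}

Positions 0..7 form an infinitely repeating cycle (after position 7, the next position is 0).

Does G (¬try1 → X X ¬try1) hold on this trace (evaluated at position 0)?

Violated

¬try1 → X X ¬try1 must hold at every position from 0 onward. It fails at position 3, so G (¬try1 → X X ¬try1) is false.
Positions where ¬try1 holds: 1, 3, 6.
Check X X ¬try1 at each: 1→ok, 3→fails, 6→fails.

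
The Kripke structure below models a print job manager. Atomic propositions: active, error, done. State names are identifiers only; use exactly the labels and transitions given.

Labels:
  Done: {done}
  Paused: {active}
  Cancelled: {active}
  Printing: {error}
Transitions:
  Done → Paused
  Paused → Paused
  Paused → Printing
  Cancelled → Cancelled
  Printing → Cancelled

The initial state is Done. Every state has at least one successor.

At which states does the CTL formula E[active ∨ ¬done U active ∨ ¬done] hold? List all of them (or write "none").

{Paused, Cancelled, Printing}

States satisfying active ∨ ¬done: {Paused, Cancelled, Printing}.
States satisfying E[active ∨ ¬done U active ∨ ¬done]: {Paused, Cancelled, Printing}.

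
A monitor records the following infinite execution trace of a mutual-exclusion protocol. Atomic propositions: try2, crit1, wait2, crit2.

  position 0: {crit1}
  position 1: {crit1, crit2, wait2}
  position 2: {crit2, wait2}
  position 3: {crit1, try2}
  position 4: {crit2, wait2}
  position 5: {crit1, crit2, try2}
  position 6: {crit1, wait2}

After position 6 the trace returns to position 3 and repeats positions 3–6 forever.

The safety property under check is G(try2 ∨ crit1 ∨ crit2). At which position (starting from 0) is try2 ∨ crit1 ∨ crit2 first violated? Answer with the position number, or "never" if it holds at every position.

try2 ∨ crit1 ∨ crit2 holds at every position 0..6, and those are all the positions the trace ever visits, so the invariant G(try2 ∨ crit1 ∨ crit2) is never violated.

never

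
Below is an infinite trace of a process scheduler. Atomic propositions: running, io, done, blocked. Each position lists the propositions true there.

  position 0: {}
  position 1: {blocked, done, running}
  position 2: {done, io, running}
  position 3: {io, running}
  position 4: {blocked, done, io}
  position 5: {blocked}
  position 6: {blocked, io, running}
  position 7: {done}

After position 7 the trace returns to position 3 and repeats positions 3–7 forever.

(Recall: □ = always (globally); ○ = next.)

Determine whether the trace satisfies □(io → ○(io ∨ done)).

Violated

io → ○(io ∨ done) must hold at every position from 0 onward. It fails at position 4, so □(io → ○(io ∨ done)) is false.
Positions where io holds: 2, 3, 4, 6.
Check ○(io ∨ done) at each: 2→ok, 3→ok, 4→fails, 6→ok.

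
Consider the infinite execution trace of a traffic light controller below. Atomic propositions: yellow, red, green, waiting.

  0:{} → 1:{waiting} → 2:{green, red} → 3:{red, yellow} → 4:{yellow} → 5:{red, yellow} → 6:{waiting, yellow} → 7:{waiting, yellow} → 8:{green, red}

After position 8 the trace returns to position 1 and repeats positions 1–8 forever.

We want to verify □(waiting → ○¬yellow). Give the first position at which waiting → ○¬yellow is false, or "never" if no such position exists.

Check waiting → ○¬yellow at each position in order: 0 ✓, 1 ✓, 2 ✓, 3 ✓, 4 ✓, 5 ✓.
At position 6 the labels are {waiting, yellow} and the next position 7 has {waiting, yellow}, so waiting → ○¬yellow is false there. This is the first violation.

6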